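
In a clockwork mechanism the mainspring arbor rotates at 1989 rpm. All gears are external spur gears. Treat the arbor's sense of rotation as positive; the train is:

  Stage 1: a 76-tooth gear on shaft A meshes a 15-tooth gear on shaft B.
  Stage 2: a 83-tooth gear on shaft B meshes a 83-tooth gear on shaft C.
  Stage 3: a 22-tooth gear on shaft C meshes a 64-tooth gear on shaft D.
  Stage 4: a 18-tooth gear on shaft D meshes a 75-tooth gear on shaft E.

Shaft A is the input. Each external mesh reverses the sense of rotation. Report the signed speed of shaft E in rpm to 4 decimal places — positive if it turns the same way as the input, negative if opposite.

Stage 1 [76T→15T]: ω = 1989.0000×76/15 = 10077.6000 rpm, dir flips to −; running = −10077.6000
Stage 2 [83T→83T]: ω = 10077.6000×83/83 = 10077.6000 rpm, dir flips to +; running = +10077.6000
Stage 3 [22T→64T]: ω = 10077.6000×22/64 = 3464.1750 rpm, dir flips to −; running = −3464.1750
Stage 4 [18T→75T]: ω = 3464.1750×18/75 = 831.4020 rpm, dir flips to +; running = +831.4020

+831.4020 rpm (same as input, |ω| = 831.4020 rpm)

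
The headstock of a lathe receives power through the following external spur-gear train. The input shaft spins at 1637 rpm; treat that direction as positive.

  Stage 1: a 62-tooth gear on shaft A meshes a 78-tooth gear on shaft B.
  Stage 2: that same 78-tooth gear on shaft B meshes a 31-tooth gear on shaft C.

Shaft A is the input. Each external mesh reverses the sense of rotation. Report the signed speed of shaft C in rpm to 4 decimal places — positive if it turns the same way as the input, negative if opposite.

Stage 1 [62T→78T]: ω = 1637.0000×62/78 = 1301.2051 rpm, dir flips to −; running = −1301.2051
Stage 2 [78T→31T]: ω = 1301.2051×78/31 = 3274.0000 rpm, dir flips to +; running = +3274.0000

+3274.0000 rpm (same as input, |ω| = 3274.0000 rpm)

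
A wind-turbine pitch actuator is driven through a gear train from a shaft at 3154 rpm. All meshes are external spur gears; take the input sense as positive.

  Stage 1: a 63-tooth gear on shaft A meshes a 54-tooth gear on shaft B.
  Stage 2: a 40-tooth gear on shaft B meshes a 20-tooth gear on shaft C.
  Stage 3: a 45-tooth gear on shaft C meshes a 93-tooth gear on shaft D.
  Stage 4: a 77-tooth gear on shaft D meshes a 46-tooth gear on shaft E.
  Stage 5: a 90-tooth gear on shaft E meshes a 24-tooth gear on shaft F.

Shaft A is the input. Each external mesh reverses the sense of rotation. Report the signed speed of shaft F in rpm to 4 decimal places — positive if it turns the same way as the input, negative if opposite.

-22352.8138 rpm (opposite to input, |ω| = 22352.8138 rpm)

Stage 1 [63T→54T]: ω = 3154.0000×63/54 = 3679.6667 rpm, dir flips to −; running = −3679.6667
Stage 2 [40T→20T]: ω = 3679.6667×40/20 = 7359.3333 rpm, dir flips to +; running = +7359.3333
Stage 3 [45T→93T]: ω = 7359.3333×45/93 = 3560.9677 rpm, dir flips to −; running = −3560.9677
Stage 4 [77T→46T]: ω = 3560.9677×77/46 = 5960.7504 rpm, dir flips to +; running = +5960.7504
Stage 5 [90T→24T]: ω = 5960.7504×90/24 = 22352.8138 rpm, dir flips to −; running = −22352.8138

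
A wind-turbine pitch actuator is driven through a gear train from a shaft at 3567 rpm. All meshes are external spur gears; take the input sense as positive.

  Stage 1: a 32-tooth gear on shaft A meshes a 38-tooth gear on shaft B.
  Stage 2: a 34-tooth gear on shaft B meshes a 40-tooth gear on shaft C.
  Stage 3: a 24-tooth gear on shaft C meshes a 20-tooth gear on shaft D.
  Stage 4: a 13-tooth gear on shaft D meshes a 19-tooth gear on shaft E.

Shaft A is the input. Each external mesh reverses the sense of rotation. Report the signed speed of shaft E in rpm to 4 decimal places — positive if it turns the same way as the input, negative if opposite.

+2096.3289 rpm (same as input, |ω| = 2096.3289 rpm)

Stage 1 [32T→38T]: ω = 3567.0000×32/38 = 3003.7895 rpm, dir flips to −; running = −3003.7895
Stage 2 [34T→40T]: ω = 3003.7895×34/40 = 2553.2211 rpm, dir flips to +; running = +2553.2211
Stage 3 [24T→20T]: ω = 2553.2211×24/20 = 3063.8653 rpm, dir flips to −; running = −3063.8653
Stage 4 [13T→19T]: ω = 3063.8653×13/19 = 2096.3289 rpm, dir flips to +; running = +2096.3289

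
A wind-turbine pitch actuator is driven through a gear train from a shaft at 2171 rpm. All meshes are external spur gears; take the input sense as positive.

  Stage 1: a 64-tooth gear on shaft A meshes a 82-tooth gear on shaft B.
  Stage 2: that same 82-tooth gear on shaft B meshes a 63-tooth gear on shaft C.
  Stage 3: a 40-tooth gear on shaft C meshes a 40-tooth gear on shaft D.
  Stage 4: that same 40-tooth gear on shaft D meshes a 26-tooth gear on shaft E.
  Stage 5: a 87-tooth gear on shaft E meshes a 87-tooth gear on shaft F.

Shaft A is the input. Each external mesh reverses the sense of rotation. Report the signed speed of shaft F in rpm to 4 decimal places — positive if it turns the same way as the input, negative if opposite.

-3393.0159 rpm (opposite to input, |ω| = 3393.0159 rpm)

Stage 1 [64T→82T]: ω = 2171.0000×64/82 = 1694.4390 rpm, dir flips to −; running = −1694.4390
Stage 2 [82T→63T]: ω = 1694.4390×82/63 = 2205.4603 rpm, dir flips to +; running = +2205.4603
Stage 3 [40T→40T]: ω = 2205.4603×40/40 = 2205.4603 rpm, dir flips to −; running = −2205.4603
Stage 4 [40T→26T]: ω = 2205.4603×40/26 = 3393.0159 rpm, dir flips to +; running = +3393.0159
Stage 5 [87T→87T]: ω = 3393.0159×87/87 = 3393.0159 rpm, dir flips to −; running = −3393.0159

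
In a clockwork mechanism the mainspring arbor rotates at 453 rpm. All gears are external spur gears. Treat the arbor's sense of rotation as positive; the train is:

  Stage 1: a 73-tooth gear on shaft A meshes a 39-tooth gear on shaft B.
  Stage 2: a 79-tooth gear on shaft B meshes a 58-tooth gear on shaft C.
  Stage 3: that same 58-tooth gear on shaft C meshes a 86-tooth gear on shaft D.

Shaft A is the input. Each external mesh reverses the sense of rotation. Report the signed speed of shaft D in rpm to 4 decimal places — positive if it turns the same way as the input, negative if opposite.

-778.9061 rpm (opposite to input, |ω| = 778.9061 rpm)

Stage 1 [73T→39T]: ω = 453.0000×73/39 = 847.9231 rpm, dir flips to −; running = −847.9231
Stage 2 [79T→58T]: ω = 847.9231×79/58 = 1154.9297 rpm, dir flips to +; running = +1154.9297
Stage 3 [58T→86T]: ω = 1154.9297×58/86 = 778.9061 rpm, dir flips to −; running = −778.9061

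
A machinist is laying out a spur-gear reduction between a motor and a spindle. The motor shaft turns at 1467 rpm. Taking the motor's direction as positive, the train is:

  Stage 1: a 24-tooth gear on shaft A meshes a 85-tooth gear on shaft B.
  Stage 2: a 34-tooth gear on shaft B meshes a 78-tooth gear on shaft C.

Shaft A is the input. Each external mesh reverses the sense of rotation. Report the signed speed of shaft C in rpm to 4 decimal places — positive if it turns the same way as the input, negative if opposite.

Stage 1 [24T→85T]: ω = 1467.0000×24/85 = 414.2118 rpm, dir flips to −; running = −414.2118
Stage 2 [34T→78T]: ω = 414.2118×34/78 = 180.5538 rpm, dir flips to +; running = +180.5538

+180.5538 rpm (same as input, |ω| = 180.5538 rpm)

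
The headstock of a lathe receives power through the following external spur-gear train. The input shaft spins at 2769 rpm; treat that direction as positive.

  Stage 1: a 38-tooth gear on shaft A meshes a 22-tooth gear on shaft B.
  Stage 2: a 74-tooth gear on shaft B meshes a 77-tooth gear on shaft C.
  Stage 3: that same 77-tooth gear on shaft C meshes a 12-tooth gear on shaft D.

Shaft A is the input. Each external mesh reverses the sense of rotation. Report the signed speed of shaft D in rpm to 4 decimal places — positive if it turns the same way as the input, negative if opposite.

Stage 1 [38T→22T]: ω = 2769.0000×38/22 = 4782.8182 rpm, dir flips to −; running = −4782.8182
Stage 2 [74T→77T]: ω = 4782.8182×74/77 = 4596.4746 rpm, dir flips to +; running = +4596.4746
Stage 3 [77T→12T]: ω = 4596.4746×77/12 = 29494.0455 rpm, dir flips to −; running = −29494.0455

-29494.0455 rpm (opposite to input, |ω| = 29494.0455 rpm)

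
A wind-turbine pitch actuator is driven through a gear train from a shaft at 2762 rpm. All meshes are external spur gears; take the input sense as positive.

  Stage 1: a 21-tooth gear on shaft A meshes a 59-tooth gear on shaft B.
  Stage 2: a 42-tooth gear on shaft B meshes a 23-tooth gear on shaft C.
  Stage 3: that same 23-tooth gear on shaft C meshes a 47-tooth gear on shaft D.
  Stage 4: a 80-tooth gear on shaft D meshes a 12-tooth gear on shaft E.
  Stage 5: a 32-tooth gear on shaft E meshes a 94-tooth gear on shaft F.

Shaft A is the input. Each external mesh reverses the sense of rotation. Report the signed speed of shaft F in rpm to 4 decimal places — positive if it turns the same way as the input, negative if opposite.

Stage 1 [21T→59T]: ω = 2762.0000×21/59 = 983.0847 rpm, dir flips to −; running = −983.0847
Stage 2 [42T→23T]: ω = 983.0847×42/23 = 1795.1982 rpm, dir flips to +; running = +1795.1982
Stage 3 [23T→47T]: ω = 1795.1982×23/47 = 878.5013 rpm, dir flips to −; running = −878.5013
Stage 4 [80T→12T]: ω = 878.5013×80/12 = 5856.6751 rpm, dir flips to +; running = +5856.6751
Stage 5 [32T→94T]: ω = 5856.6751×32/94 = 1993.7617 rpm, dir flips to −; running = −1993.7617

-1993.7617 rpm (opposite to input, |ω| = 1993.7617 rpm)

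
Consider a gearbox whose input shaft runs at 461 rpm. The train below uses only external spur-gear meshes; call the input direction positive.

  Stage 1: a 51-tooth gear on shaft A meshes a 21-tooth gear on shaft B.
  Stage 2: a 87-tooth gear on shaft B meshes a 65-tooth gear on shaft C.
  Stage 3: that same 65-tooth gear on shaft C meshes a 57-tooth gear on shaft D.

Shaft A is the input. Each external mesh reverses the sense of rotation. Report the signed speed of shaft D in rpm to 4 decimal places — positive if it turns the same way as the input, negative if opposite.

-1708.8195 rpm (opposite to input, |ω| = 1708.8195 rpm)

Stage 1 [51T→21T]: ω = 461.0000×51/21 = 1119.5714 rpm, dir flips to −; running = −1119.5714
Stage 2 [87T→65T]: ω = 1119.5714×87/65 = 1498.5033 rpm, dir flips to +; running = +1498.5033
Stage 3 [65T→57T]: ω = 1498.5033×65/57 = 1708.8195 rpm, dir flips to −; running = −1708.8195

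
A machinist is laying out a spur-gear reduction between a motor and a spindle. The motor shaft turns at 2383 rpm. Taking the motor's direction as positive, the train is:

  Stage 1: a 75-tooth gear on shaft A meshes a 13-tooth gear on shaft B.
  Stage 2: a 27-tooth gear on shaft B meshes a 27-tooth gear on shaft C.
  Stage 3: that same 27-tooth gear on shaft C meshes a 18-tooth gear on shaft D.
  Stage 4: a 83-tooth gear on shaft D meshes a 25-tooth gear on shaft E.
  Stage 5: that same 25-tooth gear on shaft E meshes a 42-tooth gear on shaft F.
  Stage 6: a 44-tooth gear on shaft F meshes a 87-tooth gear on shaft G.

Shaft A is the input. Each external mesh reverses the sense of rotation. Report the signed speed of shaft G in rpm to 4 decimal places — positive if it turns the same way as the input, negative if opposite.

Stage 1 [75T→13T]: ω = 2383.0000×75/13 = 13748.0769 rpm, dir flips to −; running = −13748.0769
Stage 2 [27T→27T]: ω = 13748.0769×27/27 = 13748.0769 rpm, dir flips to +; running = +13748.0769
Stage 3 [27T→18T]: ω = 13748.0769×27/18 = 20622.1154 rpm, dir flips to −; running = −20622.1154
Stage 4 [83T→25T]: ω = 20622.1154×83/25 = 68465.4231 rpm, dir flips to +; running = +68465.4231
Stage 5 [25T→42T]: ω = 68465.4231×25/42 = 40753.2280 rpm, dir flips to −; running = −40753.2280
Stage 6 [44T→87T]: ω = 40753.2280×44/87 = 20610.8280 rpm, dir flips to +; running = +20610.8280

+20610.8280 rpm (same as input, |ω| = 20610.8280 rpm)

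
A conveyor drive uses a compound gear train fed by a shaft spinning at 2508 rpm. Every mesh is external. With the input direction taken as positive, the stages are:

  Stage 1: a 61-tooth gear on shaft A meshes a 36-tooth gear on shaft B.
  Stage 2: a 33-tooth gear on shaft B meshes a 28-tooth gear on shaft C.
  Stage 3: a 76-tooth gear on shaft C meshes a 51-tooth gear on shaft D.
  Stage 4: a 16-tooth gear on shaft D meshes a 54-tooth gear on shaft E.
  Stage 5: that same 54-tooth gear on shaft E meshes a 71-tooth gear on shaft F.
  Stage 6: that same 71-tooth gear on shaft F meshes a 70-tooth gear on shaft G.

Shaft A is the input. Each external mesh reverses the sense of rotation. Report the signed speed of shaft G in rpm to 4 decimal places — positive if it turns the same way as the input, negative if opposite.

Stage 1 [61T→36T]: ω = 2508.0000×61/36 = 4249.6667 rpm, dir flips to −; running = −4249.6667
Stage 2 [33T→28T]: ω = 4249.6667×33/28 = 5008.5357 rpm, dir flips to +; running = +5008.5357
Stage 3 [76T→51T]: ω = 5008.5357×76/51 = 7463.7003 rpm, dir flips to −; running = −7463.7003
Stage 4 [16T→54T]: ω = 7463.7003×16/54 = 2211.4667 rpm, dir flips to +; running = +2211.4667
Stage 5 [54T→71T]: ω = 2211.4667×54/71 = 1681.9606 rpm, dir flips to −; running = −1681.9606
Stage 6 [71T→70T]: ω = 1681.9606×71/70 = 1705.9886 rpm, dir flips to +; running = +1705.9886

+1705.9886 rpm (same as input, |ω| = 1705.9886 rpm)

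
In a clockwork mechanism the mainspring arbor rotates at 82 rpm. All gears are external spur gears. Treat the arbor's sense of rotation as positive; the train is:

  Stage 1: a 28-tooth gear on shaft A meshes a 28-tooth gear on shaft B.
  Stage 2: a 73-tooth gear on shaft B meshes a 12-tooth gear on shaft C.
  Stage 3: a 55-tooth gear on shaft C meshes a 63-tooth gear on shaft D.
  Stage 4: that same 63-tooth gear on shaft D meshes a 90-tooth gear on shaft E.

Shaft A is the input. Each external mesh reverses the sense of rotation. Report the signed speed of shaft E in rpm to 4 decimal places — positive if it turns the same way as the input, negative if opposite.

+304.8426 rpm (same as input, |ω| = 304.8426 rpm)

Stage 1 [28T→28T]: ω = 82.0000×28/28 = 82.0000 rpm, dir flips to −; running = −82.0000
Stage 2 [73T→12T]: ω = 82.0000×73/12 = 498.8333 rpm, dir flips to +; running = +498.8333
Stage 3 [55T→63T]: ω = 498.8333×55/63 = 435.4894 rpm, dir flips to −; running = −435.4894
Stage 4 [63T→90T]: ω = 435.4894×63/90 = 304.8426 rpm, dir flips to +; running = +304.8426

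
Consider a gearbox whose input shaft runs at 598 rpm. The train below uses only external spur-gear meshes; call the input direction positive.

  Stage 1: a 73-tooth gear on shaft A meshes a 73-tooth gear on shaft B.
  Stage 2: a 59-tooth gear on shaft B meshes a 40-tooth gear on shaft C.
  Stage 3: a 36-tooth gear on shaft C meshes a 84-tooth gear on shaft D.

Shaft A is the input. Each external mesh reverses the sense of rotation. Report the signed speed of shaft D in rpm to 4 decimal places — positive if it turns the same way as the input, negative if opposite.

Stage 1 [73T→73T]: ω = 598.0000×73/73 = 598.0000 rpm, dir flips to −; running = −598.0000
Stage 2 [59T→40T]: ω = 598.0000×59/40 = 882.0500 rpm, dir flips to +; running = +882.0500
Stage 3 [36T→84T]: ω = 882.0500×36/84 = 378.0214 rpm, dir flips to −; running = −378.0214

-378.0214 rpm (opposite to input, |ω| = 378.0214 rpm)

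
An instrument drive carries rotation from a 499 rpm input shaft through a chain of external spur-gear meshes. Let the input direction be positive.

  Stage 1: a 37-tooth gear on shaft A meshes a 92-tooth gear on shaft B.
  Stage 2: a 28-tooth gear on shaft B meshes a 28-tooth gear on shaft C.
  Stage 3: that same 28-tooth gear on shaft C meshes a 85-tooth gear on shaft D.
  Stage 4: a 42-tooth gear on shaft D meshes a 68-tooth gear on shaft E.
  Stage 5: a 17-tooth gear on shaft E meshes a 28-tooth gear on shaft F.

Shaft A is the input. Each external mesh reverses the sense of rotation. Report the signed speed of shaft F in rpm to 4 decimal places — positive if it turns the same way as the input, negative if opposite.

Stage 1 [37T→92T]: ω = 499.0000×37/92 = 200.6848 rpm, dir flips to −; running = −200.6848
Stage 2 [28T→28T]: ω = 200.6848×28/28 = 200.6848 rpm, dir flips to +; running = +200.6848
Stage 3 [28T→85T]: ω = 200.6848×28/85 = 66.1079 rpm, dir flips to −; running = −66.1079
Stage 4 [42T→68T]: ω = 66.1079×42/68 = 40.8314 rpm, dir flips to +; running = +40.8314
Stage 5 [17T→28T]: ω = 40.8314×17/28 = 24.7905 rpm, dir flips to −; running = −24.7905

-24.7905 rpm (opposite to input, |ω| = 24.7905 rpm)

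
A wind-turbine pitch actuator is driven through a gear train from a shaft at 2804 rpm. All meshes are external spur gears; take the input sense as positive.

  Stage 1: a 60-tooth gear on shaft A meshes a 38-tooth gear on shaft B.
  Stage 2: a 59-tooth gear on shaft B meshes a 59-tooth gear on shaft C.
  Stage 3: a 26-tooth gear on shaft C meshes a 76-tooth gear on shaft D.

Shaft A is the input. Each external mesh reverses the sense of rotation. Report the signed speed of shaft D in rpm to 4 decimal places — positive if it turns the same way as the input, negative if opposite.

Stage 1 [60T→38T]: ω = 2804.0000×60/38 = 4427.3684 rpm, dir flips to −; running = −4427.3684
Stage 2 [59T→59T]: ω = 4427.3684×59/59 = 4427.3684 rpm, dir flips to +; running = +4427.3684
Stage 3 [26T→76T]: ω = 4427.3684×26/76 = 1514.6260 rpm, dir flips to −; running = −1514.6260

-1514.6260 rpm (opposite to input, |ω| = 1514.6260 rpm)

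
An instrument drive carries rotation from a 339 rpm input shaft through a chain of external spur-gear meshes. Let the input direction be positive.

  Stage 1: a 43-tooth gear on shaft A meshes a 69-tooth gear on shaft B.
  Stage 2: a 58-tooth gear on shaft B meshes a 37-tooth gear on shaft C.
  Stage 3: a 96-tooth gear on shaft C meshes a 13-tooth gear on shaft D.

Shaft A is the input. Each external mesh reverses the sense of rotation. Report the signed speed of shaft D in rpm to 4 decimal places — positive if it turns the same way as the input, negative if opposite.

-2445.5312 rpm (opposite to input, |ω| = 2445.5312 rpm)

Stage 1 [43T→69T]: ω = 339.0000×43/69 = 211.2609 rpm, dir flips to −; running = −211.2609
Stage 2 [58T→37T]: ω = 211.2609×58/37 = 331.1657 rpm, dir flips to +; running = +331.1657
Stage 3 [96T→13T]: ω = 331.1657×96/13 = 2445.5312 rpm, dir flips to −; running = −2445.5312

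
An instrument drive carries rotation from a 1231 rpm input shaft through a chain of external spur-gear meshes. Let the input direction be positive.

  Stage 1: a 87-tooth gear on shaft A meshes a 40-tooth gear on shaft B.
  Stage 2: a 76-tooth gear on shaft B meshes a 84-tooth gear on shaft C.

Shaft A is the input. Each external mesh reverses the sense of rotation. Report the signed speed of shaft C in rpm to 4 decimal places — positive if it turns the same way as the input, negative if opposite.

+2422.4321 rpm (same as input, |ω| = 2422.4321 rpm)

Stage 1 [87T→40T]: ω = 1231.0000×87/40 = 2677.4250 rpm, dir flips to −; running = −2677.4250
Stage 2 [76T→84T]: ω = 2677.4250×76/84 = 2422.4321 rpm, dir flips to +; running = +2422.4321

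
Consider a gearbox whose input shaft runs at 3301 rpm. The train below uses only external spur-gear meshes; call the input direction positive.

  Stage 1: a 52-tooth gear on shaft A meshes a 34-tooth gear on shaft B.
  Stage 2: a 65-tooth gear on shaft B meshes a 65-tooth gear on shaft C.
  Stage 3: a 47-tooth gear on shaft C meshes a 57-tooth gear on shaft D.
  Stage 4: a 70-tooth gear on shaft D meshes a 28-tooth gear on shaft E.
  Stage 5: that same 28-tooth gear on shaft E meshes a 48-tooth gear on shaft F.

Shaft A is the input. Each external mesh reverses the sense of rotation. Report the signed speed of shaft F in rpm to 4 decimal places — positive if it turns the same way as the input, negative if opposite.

-6070.8535 rpm (opposite to input, |ω| = 6070.8535 rpm)

Stage 1 [52T→34T]: ω = 3301.0000×52/34 = 5048.5882 rpm, dir flips to −; running = −5048.5882
Stage 2 [65T→65T]: ω = 5048.5882×65/65 = 5048.5882 rpm, dir flips to +; running = +5048.5882
Stage 3 [47T→57T]: ω = 5048.5882×47/57 = 4162.8710 rpm, dir flips to −; running = −4162.8710
Stage 4 [70T→28T]: ω = 4162.8710×70/28 = 10407.1775 rpm, dir flips to +; running = +10407.1775
Stage 5 [28T→48T]: ω = 10407.1775×28/48 = 6070.8535 rpm, dir flips to −; running = −6070.8535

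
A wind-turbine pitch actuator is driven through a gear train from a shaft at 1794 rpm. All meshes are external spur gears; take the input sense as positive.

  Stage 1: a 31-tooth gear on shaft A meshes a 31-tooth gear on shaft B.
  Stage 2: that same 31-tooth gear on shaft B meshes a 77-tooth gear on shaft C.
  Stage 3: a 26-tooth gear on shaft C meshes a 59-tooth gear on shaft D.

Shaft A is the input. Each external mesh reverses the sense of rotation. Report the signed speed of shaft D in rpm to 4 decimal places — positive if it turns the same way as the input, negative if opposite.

-318.2840 rpm (opposite to input, |ω| = 318.2840 rpm)

Stage 1 [31T→31T]: ω = 1794.0000×31/31 = 1794.0000 rpm, dir flips to −; running = −1794.0000
Stage 2 [31T→77T]: ω = 1794.0000×31/77 = 722.2597 rpm, dir flips to +; running = +722.2597
Stage 3 [26T→59T]: ω = 722.2597×26/59 = 318.2840 rpm, dir flips to −; running = −318.2840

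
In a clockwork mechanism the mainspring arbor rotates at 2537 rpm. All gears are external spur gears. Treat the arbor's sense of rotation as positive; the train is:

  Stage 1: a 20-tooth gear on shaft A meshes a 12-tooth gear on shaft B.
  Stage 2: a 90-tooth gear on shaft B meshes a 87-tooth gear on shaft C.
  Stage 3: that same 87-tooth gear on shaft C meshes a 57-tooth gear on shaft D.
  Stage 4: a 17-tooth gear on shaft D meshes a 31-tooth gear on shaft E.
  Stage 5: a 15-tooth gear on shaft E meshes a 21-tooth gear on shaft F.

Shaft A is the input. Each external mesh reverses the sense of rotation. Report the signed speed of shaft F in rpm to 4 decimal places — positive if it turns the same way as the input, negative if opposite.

-2615.1467 rpm (opposite to input, |ω| = 2615.1467 rpm)

Stage 1 [20T→12T]: ω = 2537.0000×20/12 = 4228.3333 rpm, dir flips to −; running = −4228.3333
Stage 2 [90T→87T]: ω = 4228.3333×90/87 = 4374.1379 rpm, dir flips to +; running = +4374.1379
Stage 3 [87T→57T]: ω = 4374.1379×87/57 = 6676.3158 rpm, dir flips to −; running = −6676.3158
Stage 4 [17T→31T]: ω = 6676.3158×17/31 = 3661.2054 rpm, dir flips to +; running = +3661.2054
Stage 5 [15T→21T]: ω = 3661.2054×15/21 = 2615.1467 rpm, dir flips to −; running = −2615.1467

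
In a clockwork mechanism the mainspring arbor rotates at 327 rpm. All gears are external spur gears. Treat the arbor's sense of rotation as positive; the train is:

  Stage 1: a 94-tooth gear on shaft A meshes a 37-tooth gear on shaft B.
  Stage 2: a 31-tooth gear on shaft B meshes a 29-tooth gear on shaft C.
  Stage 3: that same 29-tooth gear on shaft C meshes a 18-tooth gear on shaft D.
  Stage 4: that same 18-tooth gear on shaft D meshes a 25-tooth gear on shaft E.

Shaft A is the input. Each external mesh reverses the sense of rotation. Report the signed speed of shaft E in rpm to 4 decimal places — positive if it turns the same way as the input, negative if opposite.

Stage 1 [94T→37T]: ω = 327.0000×94/37 = 830.7568 rpm, dir flips to −; running = −830.7568
Stage 2 [31T→29T]: ω = 830.7568×31/29 = 888.0503 rpm, dir flips to +; running = +888.0503
Stage 3 [29T→18T]: ω = 888.0503×29/18 = 1430.7477 rpm, dir flips to −; running = −1430.7477
Stage 4 [18T→25T]: ω = 1430.7477×18/25 = 1030.1384 rpm, dir flips to +; running = +1030.1384

+1030.1384 rpm (same as input, |ω| = 1030.1384 rpm)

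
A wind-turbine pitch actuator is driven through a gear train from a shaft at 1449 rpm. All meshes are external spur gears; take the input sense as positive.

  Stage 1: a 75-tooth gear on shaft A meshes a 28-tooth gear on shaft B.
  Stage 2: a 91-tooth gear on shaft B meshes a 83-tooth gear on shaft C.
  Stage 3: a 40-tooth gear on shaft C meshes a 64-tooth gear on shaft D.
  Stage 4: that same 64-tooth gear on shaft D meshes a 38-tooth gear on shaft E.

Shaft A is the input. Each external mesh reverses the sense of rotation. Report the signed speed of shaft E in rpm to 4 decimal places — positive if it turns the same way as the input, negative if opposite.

Stage 1 [75T→28T]: ω = 1449.0000×75/28 = 3881.2500 rpm, dir flips to −; running = −3881.2500
Stage 2 [91T→83T]: ω = 3881.2500×91/83 = 4255.3464 rpm, dir flips to +; running = +4255.3464
Stage 3 [40T→64T]: ω = 4255.3464×40/64 = 2659.5915 rpm, dir flips to −; running = −2659.5915
Stage 4 [64T→38T]: ω = 2659.5915×64/38 = 4479.3120 rpm, dir flips to +; running = +4479.3120

+4479.3120 rpm (same as input, |ω| = 4479.3120 rpm)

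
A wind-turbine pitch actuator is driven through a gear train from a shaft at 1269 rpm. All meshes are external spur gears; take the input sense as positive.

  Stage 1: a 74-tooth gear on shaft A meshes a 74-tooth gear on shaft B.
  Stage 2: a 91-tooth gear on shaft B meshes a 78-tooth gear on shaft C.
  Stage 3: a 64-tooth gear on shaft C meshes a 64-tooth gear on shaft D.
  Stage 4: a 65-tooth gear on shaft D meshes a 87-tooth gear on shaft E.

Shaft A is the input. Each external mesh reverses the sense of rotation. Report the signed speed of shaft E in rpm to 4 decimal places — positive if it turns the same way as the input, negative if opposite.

+1106.1207 rpm (same as input, |ω| = 1106.1207 rpm)

Stage 1 [74T→74T]: ω = 1269.0000×74/74 = 1269.0000 rpm, dir flips to −; running = −1269.0000
Stage 2 [91T→78T]: ω = 1269.0000×91/78 = 1480.5000 rpm, dir flips to +; running = +1480.5000
Stage 3 [64T→64T]: ω = 1480.5000×64/64 = 1480.5000 rpm, dir flips to −; running = −1480.5000
Stage 4 [65T→87T]: ω = 1480.5000×65/87 = 1106.1207 rpm, dir flips to +; running = +1106.1207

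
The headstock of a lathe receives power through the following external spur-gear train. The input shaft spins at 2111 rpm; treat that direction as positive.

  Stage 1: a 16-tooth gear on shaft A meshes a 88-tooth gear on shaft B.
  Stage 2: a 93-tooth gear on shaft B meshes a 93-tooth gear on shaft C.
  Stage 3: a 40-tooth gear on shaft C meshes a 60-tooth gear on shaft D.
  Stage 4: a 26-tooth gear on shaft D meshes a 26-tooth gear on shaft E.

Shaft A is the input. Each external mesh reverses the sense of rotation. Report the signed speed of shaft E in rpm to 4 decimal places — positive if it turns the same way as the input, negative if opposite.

+255.8788 rpm (same as input, |ω| = 255.8788 rpm)

Stage 1 [16T→88T]: ω = 2111.0000×16/88 = 383.8182 rpm, dir flips to −; running = −383.8182
Stage 2 [93T→93T]: ω = 383.8182×93/93 = 383.8182 rpm, dir flips to +; running = +383.8182
Stage 3 [40T→60T]: ω = 383.8182×40/60 = 255.8788 rpm, dir flips to −; running = −255.8788
Stage 4 [26T→26T]: ω = 255.8788×26/26 = 255.8788 rpm, dir flips to +; running = +255.8788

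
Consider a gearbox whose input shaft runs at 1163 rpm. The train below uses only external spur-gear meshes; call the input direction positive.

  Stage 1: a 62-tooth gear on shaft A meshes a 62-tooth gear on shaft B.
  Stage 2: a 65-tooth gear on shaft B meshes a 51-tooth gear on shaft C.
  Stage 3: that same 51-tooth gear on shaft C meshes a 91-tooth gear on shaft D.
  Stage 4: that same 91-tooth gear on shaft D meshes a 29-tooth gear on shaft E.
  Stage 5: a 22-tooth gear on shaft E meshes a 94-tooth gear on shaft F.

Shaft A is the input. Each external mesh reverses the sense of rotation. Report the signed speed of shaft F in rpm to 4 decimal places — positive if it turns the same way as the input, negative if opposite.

Stage 1 [62T→62T]: ω = 1163.0000×62/62 = 1163.0000 rpm, dir flips to −; running = −1163.0000
Stage 2 [65T→51T]: ω = 1163.0000×65/51 = 1482.2549 rpm, dir flips to +; running = +1482.2549
Stage 3 [51T→91T]: ω = 1482.2549×51/91 = 830.7143 rpm, dir flips to −; running = −830.7143
Stage 4 [91T→29T]: ω = 830.7143×91/29 = 2606.7241 rpm, dir flips to +; running = +2606.7241
Stage 5 [22T→94T]: ω = 2606.7241×22/94 = 610.0844 rpm, dir flips to −; running = −610.0844

-610.0844 rpm (opposite to input, |ω| = 610.0844 rpm)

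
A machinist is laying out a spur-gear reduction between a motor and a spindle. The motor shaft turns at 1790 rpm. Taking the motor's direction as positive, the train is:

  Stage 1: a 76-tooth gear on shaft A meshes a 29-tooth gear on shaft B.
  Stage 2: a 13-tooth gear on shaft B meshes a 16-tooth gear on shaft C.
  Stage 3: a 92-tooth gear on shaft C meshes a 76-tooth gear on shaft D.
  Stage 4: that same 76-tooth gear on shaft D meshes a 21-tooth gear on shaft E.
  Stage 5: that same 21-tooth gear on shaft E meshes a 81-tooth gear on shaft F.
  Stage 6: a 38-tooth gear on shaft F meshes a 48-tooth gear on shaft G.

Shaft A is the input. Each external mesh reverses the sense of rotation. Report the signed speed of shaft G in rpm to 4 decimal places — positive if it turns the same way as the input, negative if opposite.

Stage 1 [76T→29T]: ω = 1790.0000×76/29 = 4691.0345 rpm, dir flips to −; running = −4691.0345
Stage 2 [13T→16T]: ω = 4691.0345×13/16 = 3811.4655 rpm, dir flips to +; running = +3811.4655
Stage 3 [92T→76T]: ω = 3811.4655×92/76 = 4613.8793 rpm, dir flips to −; running = −4613.8793
Stage 4 [76T→21T]: ω = 4613.8793×76/21 = 16697.8489 rpm, dir flips to +; running = +16697.8489
Stage 5 [21T→81T]: ω = 16697.8489×21/81 = 4329.0719 rpm, dir flips to −; running = −4329.0719
Stage 6 [38T→48T]: ω = 4329.0719×38/48 = 3427.1820 rpm, dir flips to +; running = +3427.1820

+3427.1820 rpm (same as input, |ω| = 3427.1820 rpm)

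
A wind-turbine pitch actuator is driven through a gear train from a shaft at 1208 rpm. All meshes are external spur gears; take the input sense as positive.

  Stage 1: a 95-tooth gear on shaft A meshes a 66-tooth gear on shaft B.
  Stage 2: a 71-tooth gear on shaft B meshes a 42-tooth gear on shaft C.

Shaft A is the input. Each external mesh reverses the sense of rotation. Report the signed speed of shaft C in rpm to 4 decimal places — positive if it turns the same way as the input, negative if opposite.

+2939.3795 rpm (same as input, |ω| = 2939.3795 rpm)

Stage 1 [95T→66T]: ω = 1208.0000×95/66 = 1738.7879 rpm, dir flips to −; running = −1738.7879
Stage 2 [71T→42T]: ω = 1738.7879×71/42 = 2939.3795 rpm, dir flips to +; running = +2939.3795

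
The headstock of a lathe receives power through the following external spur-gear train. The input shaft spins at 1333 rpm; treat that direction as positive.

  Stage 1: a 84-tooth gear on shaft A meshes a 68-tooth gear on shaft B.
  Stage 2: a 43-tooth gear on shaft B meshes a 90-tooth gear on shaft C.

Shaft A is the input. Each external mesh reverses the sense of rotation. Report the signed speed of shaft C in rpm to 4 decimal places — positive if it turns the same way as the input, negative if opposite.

+786.7314 rpm (same as input, |ω| = 786.7314 rpm)

Stage 1 [84T→68T]: ω = 1333.0000×84/68 = 1646.6471 rpm, dir flips to −; running = −1646.6471
Stage 2 [43T→90T]: ω = 1646.6471×43/90 = 786.7314 rpm, dir flips to +; running = +786.7314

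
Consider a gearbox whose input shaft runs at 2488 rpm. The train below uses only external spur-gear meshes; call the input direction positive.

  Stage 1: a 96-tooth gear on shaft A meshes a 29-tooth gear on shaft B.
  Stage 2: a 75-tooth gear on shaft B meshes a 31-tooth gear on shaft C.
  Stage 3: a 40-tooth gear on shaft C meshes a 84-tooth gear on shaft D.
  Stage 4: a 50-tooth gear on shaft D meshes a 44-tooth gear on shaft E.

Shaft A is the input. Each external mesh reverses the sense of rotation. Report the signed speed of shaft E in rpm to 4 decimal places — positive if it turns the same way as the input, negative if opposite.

Stage 1 [96T→29T]: ω = 2488.0000×96/29 = 8236.1379 rpm, dir flips to −; running = −8236.1379
Stage 2 [75T→31T]: ω = 8236.1379×75/31 = 19926.1402 rpm, dir flips to +; running = +19926.1402
Stage 3 [40T→84T]: ω = 19926.1402×40/84 = 9488.6382 rpm, dir flips to −; running = −9488.6382
Stage 4 [50T→44T]: ω = 9488.6382×50/44 = 10782.5434 rpm, dir flips to +; running = +10782.5434

+10782.5434 rpm (same as input, |ω| = 10782.5434 rpm)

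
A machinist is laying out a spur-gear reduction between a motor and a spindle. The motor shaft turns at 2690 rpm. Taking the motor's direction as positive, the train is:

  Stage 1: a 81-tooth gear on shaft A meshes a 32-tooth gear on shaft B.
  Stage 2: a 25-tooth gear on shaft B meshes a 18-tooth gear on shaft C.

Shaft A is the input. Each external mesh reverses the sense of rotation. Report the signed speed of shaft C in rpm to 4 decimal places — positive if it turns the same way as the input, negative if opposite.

+9457.0312 rpm (same as input, |ω| = 9457.0312 rpm)

Stage 1 [81T→32T]: ω = 2690.0000×81/32 = 6809.0625 rpm, dir flips to −; running = −6809.0625
Stage 2 [25T→18T]: ω = 6809.0625×25/18 = 9457.0312 rpm, dir flips to +; running = +9457.0312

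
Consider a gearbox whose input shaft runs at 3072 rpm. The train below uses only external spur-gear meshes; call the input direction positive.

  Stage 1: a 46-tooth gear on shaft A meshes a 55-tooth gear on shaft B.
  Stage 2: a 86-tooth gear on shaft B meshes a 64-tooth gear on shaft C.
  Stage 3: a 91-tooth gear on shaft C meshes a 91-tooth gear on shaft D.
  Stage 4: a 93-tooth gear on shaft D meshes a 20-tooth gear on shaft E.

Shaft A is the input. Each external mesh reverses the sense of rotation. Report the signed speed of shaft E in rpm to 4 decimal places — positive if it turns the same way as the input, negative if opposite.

+16054.1673 rpm (same as input, |ω| = 16054.1673 rpm)

Stage 1 [46T→55T]: ω = 3072.0000×46/55 = 2569.3091 rpm, dir flips to −; running = −2569.3091
Stage 2 [86T→64T]: ω = 2569.3091×86/64 = 3452.5091 rpm, dir flips to +; running = +3452.5091
Stage 3 [91T→91T]: ω = 3452.5091×91/91 = 3452.5091 rpm, dir flips to −; running = −3452.5091
Stage 4 [93T→20T]: ω = 3452.5091×93/20 = 16054.1673 rpm, dir flips to +; running = +16054.1673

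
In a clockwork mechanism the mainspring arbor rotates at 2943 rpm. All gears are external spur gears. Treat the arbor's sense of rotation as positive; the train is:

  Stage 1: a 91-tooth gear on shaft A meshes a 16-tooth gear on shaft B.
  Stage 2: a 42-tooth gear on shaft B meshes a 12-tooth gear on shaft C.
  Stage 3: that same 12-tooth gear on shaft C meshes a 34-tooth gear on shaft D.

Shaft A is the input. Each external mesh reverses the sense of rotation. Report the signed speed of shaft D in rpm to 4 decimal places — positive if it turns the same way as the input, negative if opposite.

-20676.7390 rpm (opposite to input, |ω| = 20676.7390 rpm)

Stage 1 [91T→16T]: ω = 2943.0000×91/16 = 16738.3125 rpm, dir flips to −; running = −16738.3125
Stage 2 [42T→12T]: ω = 16738.3125×42/12 = 58584.0938 rpm, dir flips to +; running = +58584.0938
Stage 3 [12T→34T]: ω = 58584.0938×12/34 = 20676.7390 rpm, dir flips to −; running = −20676.7390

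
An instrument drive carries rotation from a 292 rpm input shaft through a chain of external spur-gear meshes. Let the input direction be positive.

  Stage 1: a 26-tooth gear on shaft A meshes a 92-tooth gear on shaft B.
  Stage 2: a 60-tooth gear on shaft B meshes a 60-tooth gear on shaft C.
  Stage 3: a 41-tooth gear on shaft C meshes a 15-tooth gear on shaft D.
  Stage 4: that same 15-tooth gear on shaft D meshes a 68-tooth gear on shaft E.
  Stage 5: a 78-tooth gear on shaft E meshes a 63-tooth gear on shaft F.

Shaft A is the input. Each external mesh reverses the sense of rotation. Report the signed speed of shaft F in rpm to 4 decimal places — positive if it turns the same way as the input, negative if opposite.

-61.6024 rpm (opposite to input, |ω| = 61.6024 rpm)

Stage 1 [26T→92T]: ω = 292.0000×26/92 = 82.5217 rpm, dir flips to −; running = −82.5217
Stage 2 [60T→60T]: ω = 82.5217×60/60 = 82.5217 rpm, dir flips to +; running = +82.5217
Stage 3 [41T→15T]: ω = 82.5217×41/15 = 225.5594 rpm, dir flips to −; running = −225.5594
Stage 4 [15T→68T]: ω = 225.5594×15/68 = 49.7558 rpm, dir flips to +; running = +49.7558
Stage 5 [78T→63T]: ω = 49.7558×78/63 = 61.6024 rpm, dir flips to −; running = −61.6024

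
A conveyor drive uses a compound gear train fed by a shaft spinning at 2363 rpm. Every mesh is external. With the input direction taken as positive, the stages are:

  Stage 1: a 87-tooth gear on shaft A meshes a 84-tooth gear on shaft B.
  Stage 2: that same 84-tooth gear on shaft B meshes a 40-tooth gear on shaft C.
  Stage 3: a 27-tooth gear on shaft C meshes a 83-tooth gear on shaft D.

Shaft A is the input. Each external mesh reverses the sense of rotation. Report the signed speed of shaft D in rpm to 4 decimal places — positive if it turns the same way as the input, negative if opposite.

Stage 1 [87T→84T]: ω = 2363.0000×87/84 = 2447.3929 rpm, dir flips to −; running = −2447.3929
Stage 2 [84T→40T]: ω = 2447.3929×84/40 = 5139.5250 rpm, dir flips to +; running = +5139.5250
Stage 3 [27T→83T]: ω = 5139.5250×27/83 = 1671.8937 rpm, dir flips to −; running = −1671.8937

-1671.8937 rpm (opposite to input, |ω| = 1671.8937 rpm)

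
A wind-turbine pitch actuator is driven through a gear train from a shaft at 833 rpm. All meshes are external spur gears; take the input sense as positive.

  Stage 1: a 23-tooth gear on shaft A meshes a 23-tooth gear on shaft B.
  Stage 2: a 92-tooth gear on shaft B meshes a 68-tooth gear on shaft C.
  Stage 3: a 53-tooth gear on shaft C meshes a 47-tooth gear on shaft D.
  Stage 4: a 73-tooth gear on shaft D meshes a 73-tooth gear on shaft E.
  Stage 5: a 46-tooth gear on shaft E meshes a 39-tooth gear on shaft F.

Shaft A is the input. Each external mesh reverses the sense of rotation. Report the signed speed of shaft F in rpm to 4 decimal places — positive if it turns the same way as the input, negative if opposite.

-1498.9776 rpm (opposite to input, |ω| = 1498.9776 rpm)

Stage 1 [23T→23T]: ω = 833.0000×23/23 = 833.0000 rpm, dir flips to −; running = −833.0000
Stage 2 [92T→68T]: ω = 833.0000×92/68 = 1127.0000 rpm, dir flips to +; running = +1127.0000
Stage 3 [53T→47T]: ω = 1127.0000×53/47 = 1270.8723 rpm, dir flips to −; running = −1270.8723
Stage 4 [73T→73T]: ω = 1270.8723×73/73 = 1270.8723 rpm, dir flips to +; running = +1270.8723
Stage 5 [46T→39T]: ω = 1270.8723×46/39 = 1498.9776 rpm, dir flips to −; running = −1498.9776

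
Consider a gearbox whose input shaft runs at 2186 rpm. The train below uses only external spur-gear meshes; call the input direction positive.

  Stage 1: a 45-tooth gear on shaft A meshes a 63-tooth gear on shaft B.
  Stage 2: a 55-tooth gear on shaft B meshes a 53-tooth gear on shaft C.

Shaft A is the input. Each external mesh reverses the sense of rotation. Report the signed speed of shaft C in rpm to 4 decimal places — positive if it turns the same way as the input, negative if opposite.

+1620.3504 rpm (same as input, |ω| = 1620.3504 rpm)

Stage 1 [45T→63T]: ω = 2186.0000×45/63 = 1561.4286 rpm, dir flips to −; running = −1561.4286
Stage 2 [55T→53T]: ω = 1561.4286×55/53 = 1620.3504 rpm, dir flips to +; running = +1620.3504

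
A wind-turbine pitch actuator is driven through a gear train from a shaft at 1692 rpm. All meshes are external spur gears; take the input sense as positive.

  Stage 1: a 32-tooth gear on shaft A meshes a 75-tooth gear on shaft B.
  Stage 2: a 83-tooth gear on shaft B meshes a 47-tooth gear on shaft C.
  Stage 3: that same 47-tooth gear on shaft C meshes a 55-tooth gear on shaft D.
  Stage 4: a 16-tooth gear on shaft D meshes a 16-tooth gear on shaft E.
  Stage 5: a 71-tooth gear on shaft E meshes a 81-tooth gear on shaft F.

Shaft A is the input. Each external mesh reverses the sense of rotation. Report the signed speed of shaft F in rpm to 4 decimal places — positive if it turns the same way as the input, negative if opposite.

-954.9438 rpm (opposite to input, |ω| = 954.9438 rpm)

Stage 1 [32T→75T]: ω = 1692.0000×32/75 = 721.9200 rpm, dir flips to −; running = −721.9200
Stage 2 [83T→47T]: ω = 721.9200×83/47 = 1274.8800 rpm, dir flips to +; running = +1274.8800
Stage 3 [47T→55T]: ω = 1274.8800×47/55 = 1089.4429 rpm, dir flips to −; running = −1089.4429
Stage 4 [16T→16T]: ω = 1089.4429×16/16 = 1089.4429 rpm, dir flips to +; running = +1089.4429
Stage 5 [71T→81T]: ω = 1089.4429×71/81 = 954.9438 rpm, dir flips to −; running = −954.9438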